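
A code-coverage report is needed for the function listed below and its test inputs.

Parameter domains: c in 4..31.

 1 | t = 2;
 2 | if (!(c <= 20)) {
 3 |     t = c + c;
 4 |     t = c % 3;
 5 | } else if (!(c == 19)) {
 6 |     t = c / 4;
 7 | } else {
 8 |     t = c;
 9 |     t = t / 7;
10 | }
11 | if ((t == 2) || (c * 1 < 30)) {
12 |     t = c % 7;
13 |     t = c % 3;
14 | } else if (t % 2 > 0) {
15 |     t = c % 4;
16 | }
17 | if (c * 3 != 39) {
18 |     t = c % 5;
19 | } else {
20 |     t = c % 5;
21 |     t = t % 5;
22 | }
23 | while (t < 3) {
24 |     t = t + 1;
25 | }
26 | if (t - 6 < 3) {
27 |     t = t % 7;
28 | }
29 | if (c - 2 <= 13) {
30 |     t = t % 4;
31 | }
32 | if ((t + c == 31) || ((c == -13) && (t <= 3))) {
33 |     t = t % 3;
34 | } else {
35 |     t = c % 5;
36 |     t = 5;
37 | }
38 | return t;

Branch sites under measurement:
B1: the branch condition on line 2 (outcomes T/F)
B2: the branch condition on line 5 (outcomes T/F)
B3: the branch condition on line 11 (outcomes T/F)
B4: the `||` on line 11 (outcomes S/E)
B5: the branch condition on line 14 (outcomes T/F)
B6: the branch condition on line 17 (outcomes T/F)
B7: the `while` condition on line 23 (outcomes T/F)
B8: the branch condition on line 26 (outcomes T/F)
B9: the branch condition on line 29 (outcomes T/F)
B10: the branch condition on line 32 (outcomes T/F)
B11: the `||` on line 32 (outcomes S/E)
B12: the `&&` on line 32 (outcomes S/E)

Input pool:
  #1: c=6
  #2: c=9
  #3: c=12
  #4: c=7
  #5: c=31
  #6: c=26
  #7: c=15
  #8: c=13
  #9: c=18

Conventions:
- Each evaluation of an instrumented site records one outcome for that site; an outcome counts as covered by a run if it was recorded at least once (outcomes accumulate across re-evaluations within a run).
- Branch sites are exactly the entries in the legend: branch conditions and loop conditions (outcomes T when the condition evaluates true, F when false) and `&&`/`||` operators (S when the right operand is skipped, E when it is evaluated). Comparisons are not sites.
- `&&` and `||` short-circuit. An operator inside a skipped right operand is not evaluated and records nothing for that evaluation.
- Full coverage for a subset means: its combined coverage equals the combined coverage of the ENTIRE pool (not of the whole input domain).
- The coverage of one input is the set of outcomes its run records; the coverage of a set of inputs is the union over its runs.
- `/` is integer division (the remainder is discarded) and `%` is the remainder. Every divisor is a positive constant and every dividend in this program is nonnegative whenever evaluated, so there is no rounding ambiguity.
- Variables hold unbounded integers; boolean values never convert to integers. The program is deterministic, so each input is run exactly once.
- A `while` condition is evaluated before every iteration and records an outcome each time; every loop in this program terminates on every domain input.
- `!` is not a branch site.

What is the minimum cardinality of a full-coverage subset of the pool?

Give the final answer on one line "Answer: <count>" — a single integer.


run #1 (c=6) records B1=F, B2=T, B3=T, B4=E, B6=T, B7=T, B7=F, B8=T, B9=T, B10=F, B11=E, B12=S
run #2 (c=9) records B1=F, B2=T, B3=T, B4=S, B6=T, B7=F, B8=T, B9=T, B10=F, B11=E, B12=S
run #3 (c=12) records B1=F, B2=T, B3=T, B4=E, B6=T, B7=T, B7=F, B8=T, B9=T, B10=F, B11=E, B12=S
run #4 (c=7) records B1=F, B2=T, B3=T, B4=E, B6=T, B7=T, B7=F, B8=T, B9=T, B10=F, B11=E, B12=S
run #5 (c=31) records B1=T, B3=F, B4=E, B5=T, B6=T, B7=T, B7=F, B8=T, B9=F, B10=F, B11=E, B12=S
run #6 (c=26) records B1=T, B3=T, B4=S, B6=T, B7=T, B7=F, B8=T, B9=F, B10=F, B11=E, B12=S
run #7 (c=15) records B1=F, B2=T, B3=T, B4=E, B6=T, B7=T, B7=F, B8=T, B9=T, B10=F, B11=E, B12=S
run #8 (c=13) records B1=F, B2=T, B3=T, B4=E, B6=F, B7=F, B8=T, B9=T, B10=F, B11=E, B12=S
run #9 (c=18) records B1=F, B2=T, B3=T, B4=E, B6=T, B7=F, B8=T, B9=F, B10=F, B11=E, B12=S
pool-wide coverage (18 outcomes): B1=T, B1=F, B2=T, B3=T, B3=F, B4=S, B4=E, B5=T, B6=T, B6=F, B7=T, B7=F, B8=T, B9=T, B9=F, B10=F, B11=E, B12=S
size 1 is not enough: best union over all size-1 subsets is 12/18
size 2 is not enough: best union over all size-2 subsets is 17/18
size 3: inputs {2, 5, 8} cover all 18 outcomes, and no lexicographically smaller subset of this size does
Answer: 3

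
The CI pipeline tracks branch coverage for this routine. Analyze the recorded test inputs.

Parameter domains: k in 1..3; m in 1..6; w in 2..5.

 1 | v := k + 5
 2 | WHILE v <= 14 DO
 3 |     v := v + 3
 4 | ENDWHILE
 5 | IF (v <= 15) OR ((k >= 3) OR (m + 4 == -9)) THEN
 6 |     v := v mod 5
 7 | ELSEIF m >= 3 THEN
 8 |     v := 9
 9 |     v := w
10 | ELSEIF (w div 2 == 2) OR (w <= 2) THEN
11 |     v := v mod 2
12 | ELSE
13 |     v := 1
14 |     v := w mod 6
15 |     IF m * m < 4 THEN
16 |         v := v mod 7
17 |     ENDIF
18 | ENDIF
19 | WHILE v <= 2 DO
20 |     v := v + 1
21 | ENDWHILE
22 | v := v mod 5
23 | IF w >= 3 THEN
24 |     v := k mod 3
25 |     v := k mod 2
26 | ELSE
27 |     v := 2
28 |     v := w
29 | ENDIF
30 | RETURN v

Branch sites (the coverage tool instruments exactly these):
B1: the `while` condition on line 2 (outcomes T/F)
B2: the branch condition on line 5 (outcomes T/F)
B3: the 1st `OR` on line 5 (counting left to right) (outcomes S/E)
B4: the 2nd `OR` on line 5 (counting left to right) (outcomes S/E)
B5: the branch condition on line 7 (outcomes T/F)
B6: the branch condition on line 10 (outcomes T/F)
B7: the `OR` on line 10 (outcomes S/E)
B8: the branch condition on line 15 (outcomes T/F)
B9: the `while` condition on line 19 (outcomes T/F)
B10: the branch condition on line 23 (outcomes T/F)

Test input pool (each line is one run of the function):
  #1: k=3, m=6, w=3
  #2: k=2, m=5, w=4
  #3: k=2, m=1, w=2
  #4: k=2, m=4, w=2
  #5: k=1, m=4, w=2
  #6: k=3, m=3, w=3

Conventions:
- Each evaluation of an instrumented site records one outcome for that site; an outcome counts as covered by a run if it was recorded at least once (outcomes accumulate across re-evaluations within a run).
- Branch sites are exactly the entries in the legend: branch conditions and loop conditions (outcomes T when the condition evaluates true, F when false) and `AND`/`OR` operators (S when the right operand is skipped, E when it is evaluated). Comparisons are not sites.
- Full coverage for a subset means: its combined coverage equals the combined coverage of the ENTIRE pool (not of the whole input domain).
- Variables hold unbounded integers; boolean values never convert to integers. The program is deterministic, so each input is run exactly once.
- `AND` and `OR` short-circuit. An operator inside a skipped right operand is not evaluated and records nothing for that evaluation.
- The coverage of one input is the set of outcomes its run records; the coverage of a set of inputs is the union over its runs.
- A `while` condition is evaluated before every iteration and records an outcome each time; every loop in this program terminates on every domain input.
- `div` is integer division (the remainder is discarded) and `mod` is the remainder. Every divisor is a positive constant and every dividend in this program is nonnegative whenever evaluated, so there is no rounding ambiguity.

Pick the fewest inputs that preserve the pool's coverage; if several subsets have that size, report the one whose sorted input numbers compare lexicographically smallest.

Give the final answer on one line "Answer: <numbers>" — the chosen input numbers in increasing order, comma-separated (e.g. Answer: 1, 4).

input #1 (k=3, m=6, w=3): covers B1=T, B1=F, B2=T, B3=E, B4=S, B9=T, B9=F, B10=T
input #2 (k=2, m=5, w=4): covers B1=T, B1=F, B2=F, B3=E, B4=E, B5=T, B9=F, B10=T
input #3 (k=2, m=1, w=2): covers B1=T, B1=F, B2=F, B3=E, B4=E, B5=F, B6=T, B7=E, B9=T, B9=F, B10=F
input #4 (k=2, m=4, w=2): covers B1=T, B1=F, B2=F, B3=E, B4=E, B5=T, B9=T, B9=F, B10=F
input #5 (k=1, m=4, w=2): covers B1=T, B1=F, B2=T, B3=S, B9=T, B9=F, B10=F
input #6 (k=3, m=3, w=3): covers B1=T, B1=F, B2=T, B3=E, B4=S, B9=T, B9=F, B10=T
union over all inputs: B1=T, B1=F, B2=T, B2=F, B3=S, B3=E, B4=S, B4=E, B5=T, B5=F, B6=T, B7=E, B9=T, B9=F, B10=T, B10=F (16 outcomes)
no size-1 subset reaches all 16 outcomes (best union: 11/16)
no size-2 subset reaches all 16 outcomes (best union: 14/16)
no size-3 subset reaches all 16 outcomes (best union: 15/16)
size 4: inputs {1, 2, 3, 5} cover all 16 outcomes, and no lexicographically smaller subset of this size does

Answer: 1, 2, 3, 5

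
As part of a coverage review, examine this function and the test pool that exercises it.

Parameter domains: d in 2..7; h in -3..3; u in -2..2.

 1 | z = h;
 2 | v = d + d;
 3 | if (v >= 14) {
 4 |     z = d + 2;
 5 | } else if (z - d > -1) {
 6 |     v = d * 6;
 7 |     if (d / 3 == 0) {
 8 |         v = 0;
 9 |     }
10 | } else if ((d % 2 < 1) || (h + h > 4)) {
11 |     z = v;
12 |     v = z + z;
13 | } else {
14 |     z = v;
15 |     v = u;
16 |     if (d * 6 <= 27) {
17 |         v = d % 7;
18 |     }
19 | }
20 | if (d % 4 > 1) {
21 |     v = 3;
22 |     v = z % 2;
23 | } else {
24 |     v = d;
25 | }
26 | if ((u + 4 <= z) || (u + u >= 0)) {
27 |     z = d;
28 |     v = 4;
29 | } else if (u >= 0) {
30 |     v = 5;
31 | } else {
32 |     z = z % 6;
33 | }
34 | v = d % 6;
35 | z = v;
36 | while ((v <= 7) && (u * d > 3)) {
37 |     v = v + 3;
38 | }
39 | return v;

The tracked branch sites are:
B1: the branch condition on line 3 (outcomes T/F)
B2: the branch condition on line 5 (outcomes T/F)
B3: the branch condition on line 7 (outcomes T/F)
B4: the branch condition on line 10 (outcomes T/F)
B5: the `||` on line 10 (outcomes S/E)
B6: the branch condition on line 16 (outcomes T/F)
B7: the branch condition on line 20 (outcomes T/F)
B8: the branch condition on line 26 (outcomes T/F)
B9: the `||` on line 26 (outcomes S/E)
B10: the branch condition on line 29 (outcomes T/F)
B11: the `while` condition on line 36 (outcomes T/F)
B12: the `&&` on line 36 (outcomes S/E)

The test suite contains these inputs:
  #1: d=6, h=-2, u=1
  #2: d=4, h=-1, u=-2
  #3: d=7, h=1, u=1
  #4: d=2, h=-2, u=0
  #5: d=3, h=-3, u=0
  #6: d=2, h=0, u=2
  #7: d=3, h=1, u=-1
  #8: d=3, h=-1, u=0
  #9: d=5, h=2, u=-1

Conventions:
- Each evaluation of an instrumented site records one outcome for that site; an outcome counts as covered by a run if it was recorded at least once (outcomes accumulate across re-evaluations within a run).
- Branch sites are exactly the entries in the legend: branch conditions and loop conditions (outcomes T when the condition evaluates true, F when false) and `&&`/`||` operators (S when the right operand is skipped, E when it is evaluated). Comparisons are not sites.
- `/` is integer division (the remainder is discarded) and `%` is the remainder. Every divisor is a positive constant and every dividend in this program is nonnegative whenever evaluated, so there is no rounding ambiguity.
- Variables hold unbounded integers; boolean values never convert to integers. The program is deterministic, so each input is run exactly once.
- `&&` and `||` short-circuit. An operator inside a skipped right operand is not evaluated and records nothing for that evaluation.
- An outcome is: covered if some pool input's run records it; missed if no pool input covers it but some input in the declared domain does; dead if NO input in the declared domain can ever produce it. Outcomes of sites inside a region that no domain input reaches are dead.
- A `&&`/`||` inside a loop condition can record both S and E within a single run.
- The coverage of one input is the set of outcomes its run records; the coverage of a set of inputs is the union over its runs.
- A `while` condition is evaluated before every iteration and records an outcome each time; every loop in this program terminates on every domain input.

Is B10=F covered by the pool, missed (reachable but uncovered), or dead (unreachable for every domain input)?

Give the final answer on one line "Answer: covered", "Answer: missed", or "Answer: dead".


no pool input records B10=F
but domain input (d=2, h=2, u=-1) does record it -> reachable, so missed
Answer: missed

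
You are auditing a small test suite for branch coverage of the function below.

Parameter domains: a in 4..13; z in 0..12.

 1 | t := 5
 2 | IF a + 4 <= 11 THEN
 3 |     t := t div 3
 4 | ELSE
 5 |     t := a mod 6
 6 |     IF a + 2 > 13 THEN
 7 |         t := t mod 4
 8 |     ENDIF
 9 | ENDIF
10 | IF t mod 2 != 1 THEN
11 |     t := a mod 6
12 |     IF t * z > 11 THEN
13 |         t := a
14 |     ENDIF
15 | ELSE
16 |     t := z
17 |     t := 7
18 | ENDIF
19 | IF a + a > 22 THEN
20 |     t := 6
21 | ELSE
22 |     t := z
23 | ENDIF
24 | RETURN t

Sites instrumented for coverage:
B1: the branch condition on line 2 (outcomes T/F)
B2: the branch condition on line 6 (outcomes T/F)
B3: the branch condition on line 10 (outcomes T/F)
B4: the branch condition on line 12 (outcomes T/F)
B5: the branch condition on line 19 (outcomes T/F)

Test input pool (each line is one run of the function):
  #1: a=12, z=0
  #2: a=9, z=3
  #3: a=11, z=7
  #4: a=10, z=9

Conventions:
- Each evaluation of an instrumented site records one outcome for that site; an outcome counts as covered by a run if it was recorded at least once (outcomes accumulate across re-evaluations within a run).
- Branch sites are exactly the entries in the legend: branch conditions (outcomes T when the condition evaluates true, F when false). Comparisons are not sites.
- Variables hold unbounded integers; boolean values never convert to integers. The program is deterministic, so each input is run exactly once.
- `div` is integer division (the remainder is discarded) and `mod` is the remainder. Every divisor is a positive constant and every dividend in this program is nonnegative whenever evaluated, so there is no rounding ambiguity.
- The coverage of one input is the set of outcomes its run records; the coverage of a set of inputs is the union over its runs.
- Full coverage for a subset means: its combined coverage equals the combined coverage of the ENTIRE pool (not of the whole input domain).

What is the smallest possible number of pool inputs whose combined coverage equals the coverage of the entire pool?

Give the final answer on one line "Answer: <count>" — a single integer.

test 1 (a=12, z=0) fires B1->F, B2->T, B3->T, B4->F, B5->T; hits B1=F, B2=T, B3=T, B4=F, B5=T
test 2 (a=9, z=3) fires B1->F, B2->F, B3->F, B5->F; hits B1=F, B2=F, B3=F, B5=F
test 3 (a=11, z=7) fires B1->F, B2->F, B3->F, B5->F; hits B1=F, B2=F, B3=F, B5=F
test 4 (a=10, z=9) fires B1->F, B2->F, B3->T, B4->T, B5->F; hits B1=F, B2=F, B3=T, B4=T, B5=F
pool-wide coverage (9 outcomes): B1=F, B2=T, B2=F, B3=T, B3=F, B4=T, B4=F, B5=T, B5=F
checked all size-1 subsets: none covers 9 outcomes (max 5/9)
checked all size-2 subsets: none covers 9 outcomes (max 8/9)
inputs {1, 2, 4} (size 3) cover everything; no size-3 subset with a lexicographically smaller index list covers all 9

Answer: 3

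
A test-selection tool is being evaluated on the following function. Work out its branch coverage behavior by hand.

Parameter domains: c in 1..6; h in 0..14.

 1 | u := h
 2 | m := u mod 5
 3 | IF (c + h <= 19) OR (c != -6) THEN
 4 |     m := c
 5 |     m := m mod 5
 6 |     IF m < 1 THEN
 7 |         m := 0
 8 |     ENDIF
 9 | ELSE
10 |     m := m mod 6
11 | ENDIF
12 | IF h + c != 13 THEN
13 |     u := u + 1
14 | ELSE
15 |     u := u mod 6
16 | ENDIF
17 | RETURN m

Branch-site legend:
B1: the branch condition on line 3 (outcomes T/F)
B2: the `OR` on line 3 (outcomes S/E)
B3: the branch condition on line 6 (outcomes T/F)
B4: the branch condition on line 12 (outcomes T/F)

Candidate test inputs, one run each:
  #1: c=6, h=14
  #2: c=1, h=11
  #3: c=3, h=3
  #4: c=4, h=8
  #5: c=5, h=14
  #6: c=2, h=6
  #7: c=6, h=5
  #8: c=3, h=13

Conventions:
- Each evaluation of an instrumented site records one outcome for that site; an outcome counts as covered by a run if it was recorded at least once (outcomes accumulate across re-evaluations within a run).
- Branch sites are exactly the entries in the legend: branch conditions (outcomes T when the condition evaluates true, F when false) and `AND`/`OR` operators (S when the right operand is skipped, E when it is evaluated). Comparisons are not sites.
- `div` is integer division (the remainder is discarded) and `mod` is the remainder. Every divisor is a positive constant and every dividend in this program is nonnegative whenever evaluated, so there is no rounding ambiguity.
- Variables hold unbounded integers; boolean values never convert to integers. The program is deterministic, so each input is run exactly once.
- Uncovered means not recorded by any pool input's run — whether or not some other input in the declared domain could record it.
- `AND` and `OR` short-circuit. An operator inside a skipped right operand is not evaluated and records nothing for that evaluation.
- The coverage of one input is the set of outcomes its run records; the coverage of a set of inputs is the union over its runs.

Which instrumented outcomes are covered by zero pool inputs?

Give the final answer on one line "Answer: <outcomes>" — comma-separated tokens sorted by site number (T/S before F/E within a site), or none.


test 1 (c=6, h=14) hits B1=T, B2=E, B3=F, B4=T
test 2 (c=1, h=11) hits B1=T, B2=S, B3=F, B4=T
test 3 (c=3, h=3) hits B1=T, B2=S, B3=F, B4=T
test 4 (c=4, h=8) hits B1=T, B2=S, B3=F, B4=T
test 5 (c=5, h=14) hits B1=T, B2=S, B3=T, B4=T
test 6 (c=2, h=6) hits B1=T, B2=S, B3=F, B4=T
test 7 (c=6, h=5) hits B1=T, B2=S, B3=F, B4=T
test 8 (c=3, h=13) hits B1=T, B2=S, B3=F, B4=T
union over the pool: B1=T, B2=S, B2=E, B3=T, B3=F, B4=T
uncovered (2 of 8): B1=F, B4=F
Answer: B1=F, B4=F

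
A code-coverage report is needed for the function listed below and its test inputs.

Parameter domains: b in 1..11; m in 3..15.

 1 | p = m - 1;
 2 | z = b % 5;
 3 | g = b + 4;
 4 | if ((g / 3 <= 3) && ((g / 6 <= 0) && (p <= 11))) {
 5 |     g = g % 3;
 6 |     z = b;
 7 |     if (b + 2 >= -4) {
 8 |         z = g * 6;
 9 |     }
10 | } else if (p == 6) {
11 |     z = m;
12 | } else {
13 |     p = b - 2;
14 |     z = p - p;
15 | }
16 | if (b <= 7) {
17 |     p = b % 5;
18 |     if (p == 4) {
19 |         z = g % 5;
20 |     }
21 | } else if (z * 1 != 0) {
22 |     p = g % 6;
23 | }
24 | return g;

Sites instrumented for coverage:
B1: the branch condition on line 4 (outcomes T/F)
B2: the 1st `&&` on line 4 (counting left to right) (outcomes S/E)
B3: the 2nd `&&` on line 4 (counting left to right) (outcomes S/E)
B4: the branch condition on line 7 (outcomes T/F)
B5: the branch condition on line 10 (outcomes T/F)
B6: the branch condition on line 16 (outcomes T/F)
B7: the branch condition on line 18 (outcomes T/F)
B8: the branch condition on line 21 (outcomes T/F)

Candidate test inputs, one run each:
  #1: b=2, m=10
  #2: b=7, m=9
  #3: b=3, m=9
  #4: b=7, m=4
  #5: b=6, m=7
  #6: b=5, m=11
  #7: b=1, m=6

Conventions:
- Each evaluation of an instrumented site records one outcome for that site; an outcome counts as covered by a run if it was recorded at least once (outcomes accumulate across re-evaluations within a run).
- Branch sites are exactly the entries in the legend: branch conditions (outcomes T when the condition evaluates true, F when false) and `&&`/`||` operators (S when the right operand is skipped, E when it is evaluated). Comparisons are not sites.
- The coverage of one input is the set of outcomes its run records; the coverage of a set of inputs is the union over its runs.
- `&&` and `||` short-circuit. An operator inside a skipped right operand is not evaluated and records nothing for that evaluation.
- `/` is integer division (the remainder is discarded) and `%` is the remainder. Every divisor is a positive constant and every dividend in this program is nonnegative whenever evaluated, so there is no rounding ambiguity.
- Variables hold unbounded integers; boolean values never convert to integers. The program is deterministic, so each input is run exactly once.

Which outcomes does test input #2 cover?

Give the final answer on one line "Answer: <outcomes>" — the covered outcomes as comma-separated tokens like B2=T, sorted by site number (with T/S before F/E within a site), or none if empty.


Running input #2 (b=7, m=9), event by event:
  B2->E, B3->S, B1->F, B5->F, B6->T, B7->F
collecting distinct outcomes: B1=F, B2=E, B3=S, B5=F, B6=T, B7=F
Answer: B1=F, B2=E, B3=S, B5=F, B6=T, B7=F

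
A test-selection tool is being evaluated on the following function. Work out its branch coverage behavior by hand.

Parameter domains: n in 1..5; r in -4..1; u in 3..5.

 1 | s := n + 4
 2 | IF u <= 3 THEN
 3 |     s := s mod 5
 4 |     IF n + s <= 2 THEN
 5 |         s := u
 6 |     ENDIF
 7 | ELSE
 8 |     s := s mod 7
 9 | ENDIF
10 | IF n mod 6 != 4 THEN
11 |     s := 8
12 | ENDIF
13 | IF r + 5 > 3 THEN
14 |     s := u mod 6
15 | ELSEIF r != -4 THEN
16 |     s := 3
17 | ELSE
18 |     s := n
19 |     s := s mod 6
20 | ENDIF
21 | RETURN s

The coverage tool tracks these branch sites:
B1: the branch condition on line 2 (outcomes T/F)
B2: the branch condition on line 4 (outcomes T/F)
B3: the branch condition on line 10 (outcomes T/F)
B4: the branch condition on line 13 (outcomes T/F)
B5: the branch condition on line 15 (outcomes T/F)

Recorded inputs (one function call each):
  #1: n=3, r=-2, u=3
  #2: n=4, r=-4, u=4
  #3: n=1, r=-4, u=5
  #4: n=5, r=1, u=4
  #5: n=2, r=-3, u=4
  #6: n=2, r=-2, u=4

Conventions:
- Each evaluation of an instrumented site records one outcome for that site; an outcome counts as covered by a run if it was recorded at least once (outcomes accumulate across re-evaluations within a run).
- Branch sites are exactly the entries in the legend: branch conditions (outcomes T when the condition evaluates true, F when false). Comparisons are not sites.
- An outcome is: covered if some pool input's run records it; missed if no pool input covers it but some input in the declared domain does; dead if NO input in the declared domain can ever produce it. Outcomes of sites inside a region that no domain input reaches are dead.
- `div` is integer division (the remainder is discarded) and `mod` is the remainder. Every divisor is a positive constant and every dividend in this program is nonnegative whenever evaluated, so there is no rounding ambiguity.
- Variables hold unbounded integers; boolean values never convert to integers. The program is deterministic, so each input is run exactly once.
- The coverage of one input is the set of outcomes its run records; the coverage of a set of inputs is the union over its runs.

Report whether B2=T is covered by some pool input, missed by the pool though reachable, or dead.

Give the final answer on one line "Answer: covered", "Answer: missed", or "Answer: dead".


no pool input records B2=T
but domain input (n=1, r=-4, u=3) does record it -> reachable, so missed
Answer: missed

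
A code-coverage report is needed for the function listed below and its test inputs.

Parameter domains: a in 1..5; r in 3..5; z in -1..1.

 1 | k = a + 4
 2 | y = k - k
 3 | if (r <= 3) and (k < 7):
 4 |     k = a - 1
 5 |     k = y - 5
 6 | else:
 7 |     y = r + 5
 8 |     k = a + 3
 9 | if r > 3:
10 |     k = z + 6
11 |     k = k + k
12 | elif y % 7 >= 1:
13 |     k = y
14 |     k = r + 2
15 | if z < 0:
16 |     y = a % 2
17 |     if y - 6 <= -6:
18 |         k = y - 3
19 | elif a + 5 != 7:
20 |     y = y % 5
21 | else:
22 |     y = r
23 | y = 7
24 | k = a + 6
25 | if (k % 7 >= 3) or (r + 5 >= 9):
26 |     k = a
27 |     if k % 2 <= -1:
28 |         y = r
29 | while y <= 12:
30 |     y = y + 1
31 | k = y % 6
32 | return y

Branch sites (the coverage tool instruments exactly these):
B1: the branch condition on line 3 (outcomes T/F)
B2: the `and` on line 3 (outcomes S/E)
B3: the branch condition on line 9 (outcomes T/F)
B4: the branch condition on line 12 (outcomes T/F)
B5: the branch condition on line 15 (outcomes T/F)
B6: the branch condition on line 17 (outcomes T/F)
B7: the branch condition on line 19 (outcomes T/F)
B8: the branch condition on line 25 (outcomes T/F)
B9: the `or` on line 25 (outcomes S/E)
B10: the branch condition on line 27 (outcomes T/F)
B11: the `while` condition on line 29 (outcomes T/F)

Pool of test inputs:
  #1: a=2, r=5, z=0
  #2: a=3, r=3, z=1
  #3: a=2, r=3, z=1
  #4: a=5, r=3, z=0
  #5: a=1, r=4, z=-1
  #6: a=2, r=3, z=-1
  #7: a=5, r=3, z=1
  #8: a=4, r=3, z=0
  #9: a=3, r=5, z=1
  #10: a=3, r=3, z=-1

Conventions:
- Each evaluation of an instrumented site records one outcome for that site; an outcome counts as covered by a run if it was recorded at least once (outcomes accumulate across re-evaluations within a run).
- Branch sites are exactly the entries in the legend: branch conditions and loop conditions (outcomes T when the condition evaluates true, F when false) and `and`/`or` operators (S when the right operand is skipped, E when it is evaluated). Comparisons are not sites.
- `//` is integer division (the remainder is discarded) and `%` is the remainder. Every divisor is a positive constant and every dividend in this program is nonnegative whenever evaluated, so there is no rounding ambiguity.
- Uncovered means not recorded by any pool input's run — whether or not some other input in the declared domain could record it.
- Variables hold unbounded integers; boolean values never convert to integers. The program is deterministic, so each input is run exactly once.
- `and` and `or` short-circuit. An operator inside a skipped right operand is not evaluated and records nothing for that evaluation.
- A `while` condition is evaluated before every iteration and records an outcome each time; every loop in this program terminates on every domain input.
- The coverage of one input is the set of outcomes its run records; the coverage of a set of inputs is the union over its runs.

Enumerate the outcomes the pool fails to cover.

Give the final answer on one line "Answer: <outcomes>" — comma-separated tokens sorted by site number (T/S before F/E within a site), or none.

#1 (a=2, r=5, z=0) -> B2->S, B1->F, B3->T, B5->F, B7->F, B9->E, B8->T, B10->F, B11->T, B11->T, B11->T, B11->T, B11->T, B11->T, ...; covered: B1=F, B2=S, B3=T, B5=F, B7=F, B8=T, B9=E, B10=F, B11=T, B11=F
#2 (a=3, r=3, z=1) -> B2->E, B1->F, B3->F, B4->T, B5->F, B7->T, B9->E, B8->F, B11->T, B11->T, B11->T, B11->T, B11->T, B11->T, ...; covered: B1=F, B2=E, B3=F, B4=T, B5=F, B7=T, B8=F, B9=E, B11=T, B11=F
#3 (a=2, r=3, z=1) -> B2->E, B1->T, B3->F, B4->F, B5->F, B7->F, B9->E, B8->F, B11->T, B11->T, B11->T, B11->T, B11->T, B11->T, ...; covered: B1=T, B2=E, B3=F, B4=F, B5=F, B7=F, B8=F, B9=E, B11=T, B11=F
#4 (a=5, r=3, z=0) -> B2->E, B1->F, B3->F, B4->T, B5->F, B7->T, B9->S, B8->T, B10->F, B11->T, B11->T, B11->T, B11->T, B11->T, ...; covered: B1=F, B2=E, B3=F, B4=T, B5=F, B7=T, B8=T, B9=S, B10=F, B11=T, B11=F
#5 (a=1, r=4, z=-1) -> B2->S, B1->F, B3->T, B5->T, B6->F, B9->E, B8->T, B10->F, B11->T, B11->T, B11->T, B11->T, B11->T, B11->T, ...; covered: B1=F, B2=S, B3=T, B5=T, B6=F, B8=T, B9=E, B10=F, B11=T, B11=F
#6 (a=2, r=3, z=-1) -> B2->E, B1->T, B3->F, B4->F, B5->T, B6->T, B9->E, B8->F, B11->T, B11->T, B11->T, B11->T, B11->T, B11->T, ...; covered: B1=T, B2=E, B3=F, B4=F, B5=T, B6=T, B8=F, B9=E, B11=T, B11=F
#7 (a=5, r=3, z=1) -> B2->E, B1->F, B3->F, B4->T, B5->F, B7->T, B9->S, B8->T, B10->F, B11->T, B11->T, B11->T, B11->T, B11->T, ...; covered: B1=F, B2=E, B3=F, B4=T, B5=F, B7=T, B8=T, B9=S, B10=F, B11=T, B11=F
#8 (a=4, r=3, z=0) -> B2->E, B1->F, B3->F, B4->T, B5->F, B7->T, B9->S, B8->T, B10->F, B11->T, B11->T, B11->T, B11->T, B11->T, ...; covered: B1=F, B2=E, B3=F, B4=T, B5=F, B7=T, B8=T, B9=S, B10=F, B11=T, B11=F
#9 (a=3, r=5, z=1) -> B2->S, B1->F, B3->T, B5->F, B7->T, B9->E, B8->T, B10->F, B11->T, B11->T, B11->T, B11->T, B11->T, B11->T, ...; covered: B1=F, B2=S, B3=T, B5=F, B7=T, B8=T, B9=E, B10=F, B11=T, B11=F
#10 (a=3, r=3, z=-1) -> B2->E, B1->F, B3->F, B4->T, B5->T, B6->F, B9->E, B8->F, B11->T, B11->T, B11->T, B11->T, B11->T, B11->T, ...; covered: B1=F, B2=E, B3=F, B4=T, B5=T, B6=F, B8=F, B9=E, B11=T, B11=F
union over the pool: B1=T, B1=F, B2=S, B2=E, B3=T, B3=F, B4=T, B4=F, B5=T, B5=F, B6=T, B6=F, B7=T, B7=F, B8=T, B8=F, B9=S, B9=E, B10=F, B11=T, B11=F
uncovered (1 of 22): B10=T

Answer: B10=T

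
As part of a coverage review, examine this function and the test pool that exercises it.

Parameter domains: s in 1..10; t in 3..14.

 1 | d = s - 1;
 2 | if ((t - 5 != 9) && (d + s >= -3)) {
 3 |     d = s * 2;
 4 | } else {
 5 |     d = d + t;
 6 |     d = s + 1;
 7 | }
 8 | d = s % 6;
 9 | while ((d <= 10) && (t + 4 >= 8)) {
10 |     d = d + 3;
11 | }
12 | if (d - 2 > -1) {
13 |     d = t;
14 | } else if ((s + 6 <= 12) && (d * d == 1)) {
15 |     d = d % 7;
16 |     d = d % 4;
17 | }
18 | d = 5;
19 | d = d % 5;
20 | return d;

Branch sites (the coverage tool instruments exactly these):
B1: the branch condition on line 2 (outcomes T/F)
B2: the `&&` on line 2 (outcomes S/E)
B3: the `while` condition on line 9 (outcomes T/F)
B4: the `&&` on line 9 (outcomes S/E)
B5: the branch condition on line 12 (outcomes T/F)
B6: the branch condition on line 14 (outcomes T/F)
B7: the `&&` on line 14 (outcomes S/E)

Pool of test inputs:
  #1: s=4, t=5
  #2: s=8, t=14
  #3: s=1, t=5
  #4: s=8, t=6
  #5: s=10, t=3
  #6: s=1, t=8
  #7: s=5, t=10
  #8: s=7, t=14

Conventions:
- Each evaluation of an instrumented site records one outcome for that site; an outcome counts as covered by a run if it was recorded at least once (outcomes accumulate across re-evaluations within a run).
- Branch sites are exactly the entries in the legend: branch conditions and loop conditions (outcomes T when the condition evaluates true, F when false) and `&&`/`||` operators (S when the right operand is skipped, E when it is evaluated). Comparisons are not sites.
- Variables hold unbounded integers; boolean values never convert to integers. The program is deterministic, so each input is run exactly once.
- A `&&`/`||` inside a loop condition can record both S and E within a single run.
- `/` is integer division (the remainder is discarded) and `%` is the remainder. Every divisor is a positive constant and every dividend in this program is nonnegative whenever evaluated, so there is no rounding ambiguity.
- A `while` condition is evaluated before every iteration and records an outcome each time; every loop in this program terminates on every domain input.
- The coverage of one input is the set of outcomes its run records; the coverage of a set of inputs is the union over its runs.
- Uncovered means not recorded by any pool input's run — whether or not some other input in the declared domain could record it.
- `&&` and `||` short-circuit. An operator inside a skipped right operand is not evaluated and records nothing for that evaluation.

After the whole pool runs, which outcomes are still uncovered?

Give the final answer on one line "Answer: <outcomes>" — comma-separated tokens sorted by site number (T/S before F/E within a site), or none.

#1 (s=4, t=5) -> B2->E, B1->T, B4->E, B3->T, B4->E, B3->T, B4->E, B3->T, B4->S, B3->F, B5->T; covered: B1=T, B2=E, B3=T, B3=F, B4=S, B4=E, B5=T
#2 (s=8, t=14) -> B2->S, B1->F, B4->E, B3->T, B4->E, B3->T, B4->E, B3->T, B4->S, B3->F, B5->T; covered: B1=F, B2=S, B3=T, B3=F, B4=S, B4=E, B5=T
#3 (s=1, t=5) -> B2->E, B1->T, B4->E, B3->T, B4->E, B3->T, B4->E, B3->T, B4->E, B3->T, B4->S, B3->F, B5->T; covered: B1=T, B2=E, B3=T, B3=F, B4=S, B4=E, B5=T
#4 (s=8, t=6) -> B2->E, B1->T, B4->E, B3->T, B4->E, B3->T, B4->E, B3->T, B4->S, B3->F, B5->T; covered: B1=T, B2=E, B3=T, B3=F, B4=S, B4=E, B5=T
#5 (s=10, t=3) -> B2->E, B1->T, B4->E, B3->F, B5->T; covered: B1=T, B2=E, B3=F, B4=E, B5=T
#6 (s=1, t=8) -> B2->E, B1->T, B4->E, B3->T, B4->E, B3->T, B4->E, B3->T, B4->E, B3->T, B4->S, B3->F, B5->T; covered: B1=T, B2=E, B3=T, B3=F, B4=S, B4=E, B5=T
#7 (s=5, t=10) -> B2->E, B1->T, B4->E, B3->T, B4->E, B3->T, B4->S, B3->F, B5->T; covered: B1=T, B2=E, B3=T, B3=F, B4=S, B4=E, B5=T
#8 (s=7, t=14) -> B2->S, B1->F, B4->E, B3->T, B4->E, B3->T, B4->E, B3->T, B4->E, B3->T, B4->S, B3->F, B5->T; covered: B1=F, B2=S, B3=T, B3=F, B4=S, B4=E, B5=T
union over the pool: B1=T, B1=F, B2=S, B2=E, B3=T, B3=F, B4=S, B4=E, B5=T
uncovered (5 of 14): B5=F, B6=T, B6=F, B7=S, B7=E

Answer: B5=F, B6=T, B6=F, B7=S, B7=E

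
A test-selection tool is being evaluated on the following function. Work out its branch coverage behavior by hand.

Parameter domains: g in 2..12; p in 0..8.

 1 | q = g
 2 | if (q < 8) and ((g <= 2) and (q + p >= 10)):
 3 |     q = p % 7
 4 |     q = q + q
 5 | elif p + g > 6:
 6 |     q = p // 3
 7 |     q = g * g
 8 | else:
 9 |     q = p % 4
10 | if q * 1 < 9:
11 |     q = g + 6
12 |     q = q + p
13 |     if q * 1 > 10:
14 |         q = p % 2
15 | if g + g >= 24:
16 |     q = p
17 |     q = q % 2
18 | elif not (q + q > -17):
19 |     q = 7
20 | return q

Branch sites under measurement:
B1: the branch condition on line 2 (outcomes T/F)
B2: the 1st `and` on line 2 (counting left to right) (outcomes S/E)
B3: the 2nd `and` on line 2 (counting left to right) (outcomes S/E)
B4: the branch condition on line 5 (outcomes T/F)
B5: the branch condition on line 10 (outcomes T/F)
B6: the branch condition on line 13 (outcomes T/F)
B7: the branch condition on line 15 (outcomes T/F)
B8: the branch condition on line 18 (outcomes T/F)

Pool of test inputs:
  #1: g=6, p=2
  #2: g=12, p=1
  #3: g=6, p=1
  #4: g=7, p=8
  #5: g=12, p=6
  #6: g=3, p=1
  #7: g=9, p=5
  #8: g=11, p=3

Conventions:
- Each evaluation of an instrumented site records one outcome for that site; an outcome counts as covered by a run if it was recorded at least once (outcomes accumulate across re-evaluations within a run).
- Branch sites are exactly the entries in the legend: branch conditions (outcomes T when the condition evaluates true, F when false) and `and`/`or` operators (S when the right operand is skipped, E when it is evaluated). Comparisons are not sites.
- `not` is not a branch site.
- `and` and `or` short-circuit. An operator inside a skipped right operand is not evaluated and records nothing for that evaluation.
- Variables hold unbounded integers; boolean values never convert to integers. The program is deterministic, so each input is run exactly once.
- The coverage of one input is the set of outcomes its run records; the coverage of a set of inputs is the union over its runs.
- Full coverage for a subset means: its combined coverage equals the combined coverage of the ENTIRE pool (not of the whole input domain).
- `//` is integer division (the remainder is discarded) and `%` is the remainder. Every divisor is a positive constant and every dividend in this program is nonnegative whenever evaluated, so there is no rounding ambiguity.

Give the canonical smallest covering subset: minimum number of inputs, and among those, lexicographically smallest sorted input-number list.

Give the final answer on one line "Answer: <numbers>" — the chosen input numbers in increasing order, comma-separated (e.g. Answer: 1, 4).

test 1 (g=6, p=2) fires B2->E, B3->S, B1->F, B4->T, B5->F, B7->F, B8->F; hits B1=F, B2=E, B3=S, B4=T, B5=F, B7=F, B8=F
test 2 (g=12, p=1) fires B2->S, B1->F, B4->T, B5->F, B7->T; hits B1=F, B2=S, B4=T, B5=F, B7=T
test 3 (g=6, p=1) fires B2->E, B3->S, B1->F, B4->T, B5->F, B7->F, B8->F; hits B1=F, B2=E, B3=S, B4=T, B5=F, B7=F, B8=F
test 4 (g=7, p=8) fires B2->E, B3->S, B1->F, B4->T, B5->F, B7->F, B8->F; hits B1=F, B2=E, B3=S, B4=T, B5=F, B7=F, B8=F
test 5 (g=12, p=6) fires B2->S, B1->F, B4->T, B5->F, B7->T; hits B1=F, B2=S, B4=T, B5=F, B7=T
test 6 (g=3, p=1) fires B2->E, B3->S, B1->F, B4->F, B5->T, B6->F, B7->F, B8->F; hits B1=F, B2=E, B3=S, B4=F, B5=T, B6=F, B7=F, B8=F
test 7 (g=9, p=5) fires B2->S, B1->F, B4->T, B5->F, B7->F, B8->F; hits B1=F, B2=S, B4=T, B5=F, B7=F, B8=F
test 8 (g=11, p=3) fires B2->S, B1->F, B4->T, B5->F, B7->F, B8->F; hits B1=F, B2=S, B4=T, B5=F, B7=F, B8=F
together the pool reaches 12 outcomes: B1=F, B2=S, B2=E, B3=S, B4=T, B4=F, B5=T, B5=F, B6=F, B7=T, B7=F, B8=F
checked all size-1 subsets: none covers 12 outcomes (max 8/12)
the canonical winner is {2, 6}: size 2, full 12-outcome coverage, earliest index list among size-2 covers

Answer: 2, 6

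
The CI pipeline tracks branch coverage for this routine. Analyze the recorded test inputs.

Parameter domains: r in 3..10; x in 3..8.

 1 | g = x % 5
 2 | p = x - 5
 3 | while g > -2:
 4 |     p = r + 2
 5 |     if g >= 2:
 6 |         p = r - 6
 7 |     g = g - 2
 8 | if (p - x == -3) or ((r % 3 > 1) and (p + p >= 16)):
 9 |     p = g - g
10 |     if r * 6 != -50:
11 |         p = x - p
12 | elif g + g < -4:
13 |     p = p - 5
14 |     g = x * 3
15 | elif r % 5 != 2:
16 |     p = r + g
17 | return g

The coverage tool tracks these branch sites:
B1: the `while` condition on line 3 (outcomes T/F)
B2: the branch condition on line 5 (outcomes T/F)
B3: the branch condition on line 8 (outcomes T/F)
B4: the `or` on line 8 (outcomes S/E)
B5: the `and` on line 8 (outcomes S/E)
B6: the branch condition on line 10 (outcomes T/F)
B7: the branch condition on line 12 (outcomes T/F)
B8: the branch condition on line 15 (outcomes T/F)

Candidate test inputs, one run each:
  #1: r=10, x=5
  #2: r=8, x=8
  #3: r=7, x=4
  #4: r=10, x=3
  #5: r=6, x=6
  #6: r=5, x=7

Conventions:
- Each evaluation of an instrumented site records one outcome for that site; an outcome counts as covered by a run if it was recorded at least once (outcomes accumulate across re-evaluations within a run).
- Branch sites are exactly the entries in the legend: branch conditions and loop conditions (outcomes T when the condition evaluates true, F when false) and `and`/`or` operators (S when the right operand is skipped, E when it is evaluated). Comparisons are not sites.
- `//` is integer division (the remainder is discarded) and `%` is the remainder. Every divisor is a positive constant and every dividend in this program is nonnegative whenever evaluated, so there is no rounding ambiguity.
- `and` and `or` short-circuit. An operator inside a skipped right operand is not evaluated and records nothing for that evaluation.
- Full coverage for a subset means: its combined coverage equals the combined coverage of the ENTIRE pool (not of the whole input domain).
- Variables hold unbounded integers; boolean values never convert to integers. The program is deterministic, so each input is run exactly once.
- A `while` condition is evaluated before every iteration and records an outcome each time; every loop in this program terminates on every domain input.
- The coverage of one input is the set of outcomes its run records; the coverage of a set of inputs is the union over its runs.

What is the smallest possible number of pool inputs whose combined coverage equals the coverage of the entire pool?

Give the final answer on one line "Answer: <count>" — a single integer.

input #1, r=10, x=5: outcomes B1=T, B1=F, B2=F, B3=F, B4=E, B5=S, B7=F, B8=T
input #2, r=8, x=8: outcomes B1=T, B1=F, B2=T, B2=F, B3=T, B4=E, B5=E, B6=T
input #3, r=7, x=4: outcomes B1=T, B1=F, B2=T, B2=F, B3=F, B4=E, B5=S, B7=F, B8=F
input #4, r=10, x=3: outcomes B1=T, B1=F, B2=T, B2=F, B3=F, B4=E, B5=S, B7=T
input #5, r=6, x=6: outcomes B1=T, B1=F, B2=F, B3=F, B4=E, B5=S, B7=T
input #6, r=5, x=7: outcomes B1=T, B1=F, B2=T, B2=F, B3=F, B4=E, B5=E, B7=F, B8=T
pool-wide coverage (14 outcomes): B1=T, B1=F, B2=T, B2=F, B3=T, B3=F, B4=E, B5=S, B5=E, B6=T, B7=T, B7=F, B8=T, B8=F
size 1 is not enough: best union over all size-1 subsets is 9/14
size 2 is not enough: best union over all size-2 subsets is 12/14
size 3 is not enough: best union over all size-3 subsets is 13/14
inputs {1, 2, 3, 4} (size 4) cover everything; no size-4 subset with a lexicographically smaller index list covers all 14

Answer: 4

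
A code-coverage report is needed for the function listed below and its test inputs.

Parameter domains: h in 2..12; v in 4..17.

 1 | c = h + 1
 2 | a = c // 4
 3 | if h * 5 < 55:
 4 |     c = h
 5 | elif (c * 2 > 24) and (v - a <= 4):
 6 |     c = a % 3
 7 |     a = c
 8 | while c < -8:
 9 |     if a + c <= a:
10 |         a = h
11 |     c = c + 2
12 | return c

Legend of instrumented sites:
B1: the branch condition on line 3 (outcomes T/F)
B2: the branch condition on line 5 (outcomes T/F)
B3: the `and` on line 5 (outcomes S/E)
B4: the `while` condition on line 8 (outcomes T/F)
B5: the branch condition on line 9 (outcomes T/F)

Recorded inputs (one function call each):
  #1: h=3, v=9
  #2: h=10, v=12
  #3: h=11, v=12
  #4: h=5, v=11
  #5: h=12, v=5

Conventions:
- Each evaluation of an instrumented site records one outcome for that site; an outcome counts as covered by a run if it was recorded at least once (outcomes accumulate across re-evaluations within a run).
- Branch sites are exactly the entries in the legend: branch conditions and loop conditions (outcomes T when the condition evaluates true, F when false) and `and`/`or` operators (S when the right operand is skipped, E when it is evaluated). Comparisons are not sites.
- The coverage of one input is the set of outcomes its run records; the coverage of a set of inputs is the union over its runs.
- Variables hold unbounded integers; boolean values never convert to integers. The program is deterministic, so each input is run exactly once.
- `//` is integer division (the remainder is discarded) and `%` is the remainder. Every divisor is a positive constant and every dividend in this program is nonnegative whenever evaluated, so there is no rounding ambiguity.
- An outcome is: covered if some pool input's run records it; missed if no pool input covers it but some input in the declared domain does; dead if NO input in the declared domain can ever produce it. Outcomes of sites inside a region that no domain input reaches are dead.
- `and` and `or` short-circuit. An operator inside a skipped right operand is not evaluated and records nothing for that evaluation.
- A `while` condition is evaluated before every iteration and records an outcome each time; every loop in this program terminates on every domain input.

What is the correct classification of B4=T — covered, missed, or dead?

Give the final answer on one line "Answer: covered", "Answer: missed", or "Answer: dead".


no pool input records B4=T
checking all 154 inputs in the declared domain: B4=T is never recorded -> dead
Answer: dead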